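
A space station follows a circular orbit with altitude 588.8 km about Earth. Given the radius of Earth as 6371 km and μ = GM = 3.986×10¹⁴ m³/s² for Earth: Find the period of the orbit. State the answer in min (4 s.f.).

r = 6371 + 588.8 = 6959.8 km = 6.9598×10⁶ m.
Kepler's third law: T = 2π√(r³/μ) = 2π√((6.960×10⁶)³ / 3.986×10¹⁴).
r³/μ = 8.458×10⁵ s², so T = 2π × 9.197×10² = 5.778×10³ s.
Converting: 5.778×10³ s ÷ 60.00 = 96.31 min.

T ≈ 96.31 min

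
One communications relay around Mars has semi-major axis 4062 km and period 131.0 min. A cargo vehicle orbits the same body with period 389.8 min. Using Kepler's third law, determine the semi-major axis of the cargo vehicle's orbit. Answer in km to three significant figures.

Kepler's third law: a³ ∝ T², so a₂ = a₁ (T₂/T₁)^(2/3).
T₂/T₁ = 2.976, (T₂/T₁)^(2/3) = 2.069.
a₂ = 4062 × 2.069 = 8403 km.

a₂ ≈ 8400 km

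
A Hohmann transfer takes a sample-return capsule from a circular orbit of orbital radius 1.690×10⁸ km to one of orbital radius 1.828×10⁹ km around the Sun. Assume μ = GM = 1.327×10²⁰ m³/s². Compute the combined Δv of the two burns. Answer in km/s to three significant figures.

r₁ = 1.690×10⁸ km = 1.690×10¹¹ m.
r₂ = 1.828×10⁹ km = 1.828×10¹² m.
Transfer ellipse a_t = (r₁ + r₂)/2 = 9.985×10¹¹ m.
At r₁: circular v_c1 = √(μ/r₁) = 28020 m/s; transfer-perihelion v_p = √[μ(2/r₁ − 1/a_t)] = 37910 m/s.
Δv₁ = v_p − v_c1 = 9893 m/s.
At r₂: circular v_c2 = √(μ/r₂) = 8520 m/s; transfer-aphelion v_a = √[μ(2/r₂ − 1/a_t)] = 3505 m/s.
Δv₂ = v_c2 − v_a = 5015 m/s.
Total Δv = Δv₁ + Δv₂ = 14910 m/s = 14.91 km/s.

Δv_total ≈ 14.9 km/s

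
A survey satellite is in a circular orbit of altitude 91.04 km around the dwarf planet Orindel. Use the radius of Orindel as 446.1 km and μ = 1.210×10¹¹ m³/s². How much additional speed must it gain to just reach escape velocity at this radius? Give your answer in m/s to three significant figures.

Δv ≈ 197 m/s

r = 446.1 + 91.04 = 537.14 km = 5.3714×10⁵ m.
Circular speed v_c = √(μ/r) = 474.6 m/s.
Escape speed v_esc = √(2μ/r) = √2 × v_c = 671.2 m/s.
Δv = v_esc − v_c = 196.6 m/s.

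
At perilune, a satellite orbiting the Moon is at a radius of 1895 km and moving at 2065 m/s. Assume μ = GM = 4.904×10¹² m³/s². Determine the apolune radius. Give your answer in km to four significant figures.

r_p = 1.895×10⁶ m.
Specific energy ε = v²/2 − μ/r = -4.558×10⁵ J/kg, so a = −μ/(2ε) = 5.380×10⁶ m.
The apsides satisfy r_p + r_a = 2a, so the apolune radius is 2a − r_p = 8.865×10⁶ m = 8865.3 km.

apolune radius ≈ 8865 km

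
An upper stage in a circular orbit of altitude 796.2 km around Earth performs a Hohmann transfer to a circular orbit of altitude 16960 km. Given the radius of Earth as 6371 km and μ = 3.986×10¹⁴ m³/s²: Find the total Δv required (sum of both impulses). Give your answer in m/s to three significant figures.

r₁ = 6371 + 796.2 = 7167.2 km = 7.1672×10⁶ m.
r₂ = 6371 + 16960 = 23331 km = 2.3331×10⁷ m.
Transfer ellipse a_t = (r₁ + r₂)/2 = 1.525×10⁷ m.
At r₁: circular v_c1 = √(μ/r₁) = 7458 m/s; transfer-perigee v_p = √[μ(2/r₁ − 1/a_t)] = 9224 m/s.
Δv₁ = v_p − v_c1 = 1767 m/s.
At r₂: circular v_c2 = √(μ/r₂) = 4133 m/s; transfer-apogee v_a = √[μ(2/r₂ − 1/a_t)] = 2834 m/s.
Δv₂ = v_c2 − v_a = 1300 m/s.
Total Δv = Δv₁ + Δv₂ = 3067 m/s.

Δv_total ≈ 3070 m/s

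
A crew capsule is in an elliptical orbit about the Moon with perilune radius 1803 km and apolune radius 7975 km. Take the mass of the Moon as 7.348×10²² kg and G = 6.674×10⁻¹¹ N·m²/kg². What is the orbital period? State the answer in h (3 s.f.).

μ = GM = 6.674×10⁻¹¹ × 7.348×10²² = 4.904×10¹² m³/s².
Semi-major axis a = (r_p + r_a)/2 = (1803.0 + 7975.0)/2 = 4889.0 km = 4.889×10⁶ m.
By Kepler's third law T = 2π√(a³/μ) = 2π × 4.881×10³ = 3.067×10⁴ s.
= 8.520 h.

T ≈ 8.52 h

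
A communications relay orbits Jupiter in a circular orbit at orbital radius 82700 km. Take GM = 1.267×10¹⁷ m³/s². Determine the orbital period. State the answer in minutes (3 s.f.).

T ≈ 221 minutes

r = 82700 km = 8.270×10⁷ m.
Kepler's third law: T = 2π√(r³/μ) = 2π√((8.270×10⁷)³ / 1.267×10¹⁷).
r³/μ = 4.464×10⁶ s², so T = 2π × 2.113×10³ = 1.328×10⁴ s.
Converting: 1.328×10⁴ s ÷ 60.00 = 221.3 minutes.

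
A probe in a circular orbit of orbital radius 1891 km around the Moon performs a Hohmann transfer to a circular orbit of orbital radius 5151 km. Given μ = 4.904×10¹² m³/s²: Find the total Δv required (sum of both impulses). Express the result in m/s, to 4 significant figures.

r₁ = 1891 km = 1.891×10⁶ m.
r₂ = 5151 km = 5.151×10⁶ m.
Transfer ellipse a_t = (r₁ + r₂)/2 = 3.521×10⁶ m.
At r₁: circular v_c1 = √(μ/r₁) = 1610 m/s; transfer-perilune v_p = √[μ(2/r₁ − 1/a_t)] = 1948 m/s.
Δv₁ = v_p − v_c1 = 337.4 m/s.
At r₂: circular v_c2 = √(μ/r₂) = 975.7 m/s; transfer-apolune v_a = √[μ(2/r₂ − 1/a_t)] = 715.1 m/s.
Δv₂ = v_c2 − v_a = 260.7 m/s.
Total Δv = Δv₁ + Δv₂ = 598.1 m/s.

Δv_total ≈ 598.1 m/s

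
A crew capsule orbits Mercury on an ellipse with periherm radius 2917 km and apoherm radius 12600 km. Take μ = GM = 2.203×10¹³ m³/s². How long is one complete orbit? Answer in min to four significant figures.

Semi-major axis a = (r_p + r_a)/2 = (2917.0 + 12600)/2 = 7758.5 km = 7.758×10⁶ m.
By Kepler's third law T = 2π√(a³/μ) = 2π × 4.604×10³ = 2.893×10⁴ s.
= 482.2 min.

T ≈ 482.2 min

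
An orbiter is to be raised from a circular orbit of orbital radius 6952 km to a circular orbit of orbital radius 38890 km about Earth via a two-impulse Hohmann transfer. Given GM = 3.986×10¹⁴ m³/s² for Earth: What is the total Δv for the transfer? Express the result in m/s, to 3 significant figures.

r₁ = 6952 km = 6.952×10⁶ m.
r₂ = 38890 km = 3.889×10⁷ m.
Transfer ellipse a_t = (r₁ + r₂)/2 = 2.292×10⁷ m.
At r₁: circular v_c1 = √(μ/r₁) = 7572 m/s; transfer-perigee v_p = √[μ(2/r₁ − 1/a_t)] = 9863 m/s.
Δv₁ = v_p − v_c1 = 2291 m/s.
At r₂: circular v_c2 = √(μ/r₂) = 3201 m/s; transfer-apogee v_a = √[μ(2/r₂ − 1/a_t)] = 1763 m/s.
Δv₂ = v_c2 − v_a = 1438 m/s.
Total Δv = Δv₁ + Δv₂ = 3729 m/s.

Δv_total ≈ 3730 m/s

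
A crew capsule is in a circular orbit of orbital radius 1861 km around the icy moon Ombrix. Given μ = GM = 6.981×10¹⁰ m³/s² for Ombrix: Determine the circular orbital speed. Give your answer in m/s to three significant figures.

r = 1861 km = 1.861×10⁶ m.
For a circular orbit v = √(μ/r) = √(6.981×10¹⁰ / 1.861×10⁶) = √(3.751×10⁴) = 193.7 m/s.

v ≈ 194 m/s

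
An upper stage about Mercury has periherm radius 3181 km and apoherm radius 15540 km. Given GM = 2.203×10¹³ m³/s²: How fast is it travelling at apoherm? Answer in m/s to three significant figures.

Semi-major axis a = (r_p + r_a)/2 = 9360.5 km = 9.360×10⁶ m.
Vis-viva: v² = μ(2/r − 1/a) = 2.203×10¹³ × (1.287×10⁻⁷ − 1.068×10⁻⁷) = 4.818×10⁵ m²/s².
v = 694.1 m/s.

v ≈ 694 m/s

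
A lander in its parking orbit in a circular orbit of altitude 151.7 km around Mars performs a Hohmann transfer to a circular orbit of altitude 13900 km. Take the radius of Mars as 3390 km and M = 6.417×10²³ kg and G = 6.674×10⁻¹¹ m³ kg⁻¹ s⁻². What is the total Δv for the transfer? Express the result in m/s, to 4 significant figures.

Δv_total ≈ 1659 m/s

μ = GM = 6.674×10⁻¹¹ × 6.417×10²³ = 4.283×10¹³ m³/s².
r₁ = 3390 + 151.7 = 3541.7 km = 3.5417×10⁶ m.
r₂ = 3390 + 13900 = 17290 km = 1.7290×10⁷ m.
Transfer ellipse a_t = (r₁ + r₂)/2 = 1.042×10⁷ m.
At r₁: circular v_c1 = √(μ/r₁) = 3477 m/s; transfer-periapsis v_p = √[μ(2/r₁ − 1/a_t)] = 4480 m/s.
Δv₁ = v_p − v_c1 = 1003 m/s.
At r₂: circular v_c2 = √(μ/r₂) = 1574 m/s; transfer-apoapsis v_a = √[μ(2/r₂ − 1/a_t)] = 917.7 m/s.
Δv₂ = v_c2 − v_a = 656.1 m/s.
Total Δv = Δv₁ + Δv₂ = 1659 m/s.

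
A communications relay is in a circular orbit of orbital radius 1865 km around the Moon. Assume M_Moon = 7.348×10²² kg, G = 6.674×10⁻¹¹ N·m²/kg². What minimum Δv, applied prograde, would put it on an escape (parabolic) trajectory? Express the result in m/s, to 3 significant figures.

μ = GM = 6.674×10⁻¹¹ × 7.348×10²² = 4.904×10¹² m³/s².
r = 1865 km = 1.865×10⁶ m.
Circular speed v_c = √(μ/r) = 1622 m/s.
Escape speed v_esc = √(2μ/r) = √2 × v_c = 2293 m/s.
Δv = v_esc − v_c = 671.7 m/s.

Δv ≈ 672 m/s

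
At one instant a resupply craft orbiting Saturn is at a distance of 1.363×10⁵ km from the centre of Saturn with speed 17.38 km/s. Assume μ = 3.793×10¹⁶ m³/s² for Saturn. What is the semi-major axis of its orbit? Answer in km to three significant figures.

a ≈ 1.49×10⁵ km

r = 1.363×10⁸ m.
Vis-viva rearranged: 1/a = 2/r − v²/μ = 1.467×10⁻⁸ − 7.964×10⁻⁹ = 6.710×10⁻⁹ m⁻¹.
a = 1.490×10⁸ m = 1.4904×10⁵ km.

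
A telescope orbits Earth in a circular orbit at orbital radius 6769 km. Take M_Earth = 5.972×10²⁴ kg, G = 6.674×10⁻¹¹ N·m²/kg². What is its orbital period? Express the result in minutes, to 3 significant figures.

μ = GM = 6.674×10⁻¹¹ × 5.972×10²⁴ = 3.986×10¹⁴ m³/s².
r = 6769 km = 6.769×10⁶ m.
Kepler's third law: T = 2π√(r³/μ) = 2π√((6.769×10⁶)³ / 3.986×10¹⁴).
r³/μ = 7.782×10⁵ s², so T = 2π × 8.821×10² = 5.543×10³ s.
Converting: 5.543×10³ s ÷ 60.00 = 92.38 minutes.

T ≈ 92.4 minutes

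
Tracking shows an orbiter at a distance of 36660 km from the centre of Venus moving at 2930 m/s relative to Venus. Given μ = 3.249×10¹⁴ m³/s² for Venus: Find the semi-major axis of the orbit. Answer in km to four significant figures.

a ≈ 35550 km

r = 3.666×10⁷ m.
Specific orbital energy ε = v²/2 − μ/r = (2930)²/2 − 3.249×10¹⁴/3.666×10⁷ = -4.570×10⁶ J/kg.
Since ε = −μ/(2a), a = −μ/(2ε) = 3.555×10⁷ m = 35546 km.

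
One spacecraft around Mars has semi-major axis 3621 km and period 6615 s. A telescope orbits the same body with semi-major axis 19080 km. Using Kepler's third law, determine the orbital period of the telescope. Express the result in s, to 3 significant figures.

T₂ ≈ 80000 s

Kepler's third law: T² ∝ a³, so T₂ = T₁ (a₂/a₁)^(3/2).
a₂/a₁ = 5.269, (a₂/a₁)^(3/2) = 12.10.
T₂ = 6615 × 12.10 = 80010 s.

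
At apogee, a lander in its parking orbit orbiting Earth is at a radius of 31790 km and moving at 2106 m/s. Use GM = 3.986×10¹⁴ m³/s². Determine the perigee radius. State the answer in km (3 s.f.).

perigee radius ≈ 6830 km

r_a = 3.179×10⁷ m.
Specific energy ε = v²/2 − μ/r = -1.032×10⁷ J/kg, so a = −μ/(2ε) = 1.931×10⁷ m.
The apsides satisfy r_p + r_a = 2a, so the perigee radius is 2a − r_a = 6.831×10⁶ m = 6830.6 km.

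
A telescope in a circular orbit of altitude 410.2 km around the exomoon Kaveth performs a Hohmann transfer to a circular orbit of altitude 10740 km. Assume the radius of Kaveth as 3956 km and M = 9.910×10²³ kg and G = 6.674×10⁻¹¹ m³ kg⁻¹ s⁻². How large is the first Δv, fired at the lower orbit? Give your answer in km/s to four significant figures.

μ = GM = 6.674×10⁻¹¹ × 9.910×10²³ = 6.614×10¹³ m³/s².
r₁ = 3956 + 410.2 = 4366.2 km = 4.3662×10⁶ m.
r₂ = 3956 + 10740 = 14696 km = 1.4696×10⁷ m.
Transfer ellipse a_t = (r₁ + r₂)/2 = 9.531×10⁶ m.
At r₁: circular v_c1 = √(μ/r₁) = 3892 m/s; transfer-periapsis v_p = √[μ(2/r₁ − 1/a_t)] = 4833 m/s.
Δv₁ = v_p − v_c1 = 940.8 m/s.
= 0.9408 km/s.

Δv ≈ 0.9408 km/s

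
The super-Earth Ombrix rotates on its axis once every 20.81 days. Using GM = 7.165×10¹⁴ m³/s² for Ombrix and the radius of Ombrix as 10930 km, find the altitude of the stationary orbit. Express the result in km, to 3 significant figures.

h_sync ≈ 3.78×10⁵ km

T = 20.81 days = 1.798×10⁶ s.
A synchronous orbit has period T, so by Kepler's third law a = (μT²/4π²)^(1/3).
μT²/4π² = 7.165×10¹⁴ × (1.798×10⁶)² / 39.48 = 5.867×10²⁵ m³.
a = 3.886×10⁸ m = 3.8858×10⁵ km.
Altitude h = a − R = 3.8858×10⁵ − 10930 = 3.7765×10⁵ km.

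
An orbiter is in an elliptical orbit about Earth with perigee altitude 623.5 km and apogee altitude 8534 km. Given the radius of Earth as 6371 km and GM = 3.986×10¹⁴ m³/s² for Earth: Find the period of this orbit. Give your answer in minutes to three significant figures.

T ≈ 190 minutes

r_p = 6371 + 623.5 = 6994.5 km = 6.9945×10⁶ m.
r_a = 6371 + 8534 = 14905 km = 1.4905×10⁷ m.
Semi-major axis a = (r_p + r_a)/2 = (6994.5 + 14905)/2 = 10950 km = 1.095×10⁷ m.
By Kepler's third law T = 2π√(a³/μ) = 2π × 1.815×10³ = 1.140×10⁴ s.
= 190.0 minutes.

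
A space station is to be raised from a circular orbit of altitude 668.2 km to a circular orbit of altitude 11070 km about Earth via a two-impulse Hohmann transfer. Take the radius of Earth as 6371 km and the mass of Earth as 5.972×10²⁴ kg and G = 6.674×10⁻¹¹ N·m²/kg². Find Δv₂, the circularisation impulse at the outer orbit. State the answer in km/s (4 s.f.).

μ = GM = 6.674×10⁻¹¹ × 5.972×10²⁴ = 3.986×10¹⁴ m³/s².
r₁ = 6371 + 668.2 = 7039.2 km = 7.0392×10⁶ m.
r₂ = 6371 + 11070 = 17441 km = 1.7441×10⁷ m.
Transfer ellipse a_t = (r₁ + r₂)/2 = 1.224×10⁷ m.
At r₁: circular v_c1 = √(μ/r₁) = 7525 m/s; transfer-perigee v_p = √[μ(2/r₁ − 1/a_t)] = 8982 m/s.
At r₂: circular v_c2 = √(μ/r₂) = 4780 m/s; transfer-apogee v_a = √[μ(2/r₂ − 1/a_t)] = 3625 m/s.
Δv₂ = v_c2 − v_a = 1155 m/s.
= 1.155 km/s.

Δv ≈ 1.155 km/s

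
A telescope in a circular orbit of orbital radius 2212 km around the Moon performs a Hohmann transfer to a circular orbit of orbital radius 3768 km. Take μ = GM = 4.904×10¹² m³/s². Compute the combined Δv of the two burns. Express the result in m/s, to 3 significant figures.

Δv_total ≈ 342 m/s

r₁ = 2212 km = 2.212×10⁶ m.
r₂ = 3768 km = 3.768×10⁶ m.
Transfer ellipse a_t = (r₁ + r₂)/2 = 2.990×10⁶ m.
At r₁: circular v_c1 = √(μ/r₁) = 1489 m/s; transfer-perilune v_p = √[μ(2/r₁ − 1/a_t)] = 1671 m/s.
Δv₁ = v_p − v_c1 = 182.5 m/s.
At r₂: circular v_c2 = √(μ/r₂) = 1141 m/s; transfer-apolune v_a = √[μ(2/r₂ − 1/a_t)] = 981.2 m/s.
Δv₂ = v_c2 − v_a = 159.6 m/s.
Total Δv = Δv₁ + Δv₂ = 342.1 m/s.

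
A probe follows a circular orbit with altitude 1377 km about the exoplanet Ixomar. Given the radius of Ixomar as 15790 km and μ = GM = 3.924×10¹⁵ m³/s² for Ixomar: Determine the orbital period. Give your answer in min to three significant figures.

r = 15790 + 1377 = 17167 km = 1.7167×10⁷ m.
Kepler's third law: T = 2π√(r³/μ) = 2π√((1.717×10⁷)³ / 3.924×10¹⁵).
r³/μ = 1.289×10⁶ s², so T = 2π × 1.135×10³ = 7.134×10³ s.
Converting: 7.134×10³ s ÷ 60.00 = 118.9 min.

T ≈ 119 min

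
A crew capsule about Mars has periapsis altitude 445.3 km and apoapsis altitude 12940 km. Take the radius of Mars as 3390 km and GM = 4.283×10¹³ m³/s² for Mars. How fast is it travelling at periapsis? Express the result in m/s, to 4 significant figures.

v ≈ 4253 m/s

r_p = 3390 + 445.3 = 3835.3 km = 3.8353×10⁶ m.
r_a = 3390 + 12940 = 16330 km = 1.6330×10⁷ m.
Semi-major axis a = (r_p + r_a)/2 = 10083 km = 1.008×10⁷ m.
Vis-viva: v² = μ(2/r − 1/a) = 4.283×10¹³ × (5.215×10⁻⁷ − 9.918×10⁻⁸) = 1.809×10⁷ m²/s².
v = 4253 m/s.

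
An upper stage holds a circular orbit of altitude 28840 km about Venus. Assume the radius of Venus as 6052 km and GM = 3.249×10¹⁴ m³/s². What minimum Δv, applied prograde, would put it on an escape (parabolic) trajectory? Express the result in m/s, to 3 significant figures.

Δv ≈ 1260 m/s

r = 6052 + 28840 = 34892 km = 3.4892×10⁷ m.
Circular speed v_c = √(μ/r) = 3051 m/s.
Escape speed v_esc = √(2μ/r) = √2 × v_c = 4315 m/s.
Δv = v_esc − v_c = 1264 m/s.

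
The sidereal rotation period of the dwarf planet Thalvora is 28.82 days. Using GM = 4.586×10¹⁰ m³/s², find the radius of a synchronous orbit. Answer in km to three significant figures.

T = 28.82 days = 2.490×10⁶ s.
A synchronous orbit has period T, so by Kepler's third law a = (μT²/4π²)^(1/3).
μT²/4π² = 4.586×10¹⁰ × (2.490×10⁶)² / 39.48 = 7.203×10²¹ m³.
a = 1.931×10⁷ m = 19312 km.

r_sync ≈ 19300 km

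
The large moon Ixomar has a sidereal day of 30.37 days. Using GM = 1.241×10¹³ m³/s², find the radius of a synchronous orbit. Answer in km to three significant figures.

r_sync ≈ 1.29×10⁵ km

T = 30.37 days = 2.624×10⁶ s.
A synchronous orbit has period T, so by Kepler's third law a = (μT²/4π²)^(1/3).
μT²/4π² = 1.241×10¹³ × (2.624×10⁶)² / 39.48 = 2.164×10²⁴ m³.
a = 1.294×10⁸ m = 1.2935×10⁵ km.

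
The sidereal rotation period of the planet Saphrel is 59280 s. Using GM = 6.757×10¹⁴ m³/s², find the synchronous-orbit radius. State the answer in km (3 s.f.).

r_sync ≈ 39200 km

A synchronous orbit has period T, so by Kepler's third law a = (μT²/4π²)^(1/3).
μT²/4π² = 6.757×10¹⁴ × (5.928×10⁴)² / 39.48 = 6.015×10²² m³.
a = 3.918×10⁷ m = 39181 km.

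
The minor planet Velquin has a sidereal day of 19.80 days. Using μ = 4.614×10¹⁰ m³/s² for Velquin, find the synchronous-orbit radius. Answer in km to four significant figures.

r_sync ≈ 15070 km

T = 19.80 days = 1.711×10⁶ s.
A synchronous orbit has period T, so by Kepler's third law a = (μT²/4π²)^(1/3).
μT²/4π² = 4.614×10¹⁰ × (1.711×10⁶)² / 39.48 = 3.420×10²¹ m³.
a = 1.507×10⁷ m = 15067 km.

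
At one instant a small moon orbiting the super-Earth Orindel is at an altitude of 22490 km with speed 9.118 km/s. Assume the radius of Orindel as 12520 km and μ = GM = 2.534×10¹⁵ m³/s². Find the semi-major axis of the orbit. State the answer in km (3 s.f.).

a ≈ 41100 km

r = 12520 + 22490 = 35010 km = 3.501×10⁷ m.
Vis-viva rearranged: 1/a = 2/r − v²/μ = 5.713×10⁻⁸ − 3.281×10⁻⁸ = 2.432×10⁻⁸ m⁻¹.
a = 4.112×10⁷ m = 41123 km.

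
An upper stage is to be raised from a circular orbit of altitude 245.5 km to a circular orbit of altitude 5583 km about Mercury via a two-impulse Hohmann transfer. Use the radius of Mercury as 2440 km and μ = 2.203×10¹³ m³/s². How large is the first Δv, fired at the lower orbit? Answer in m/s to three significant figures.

Δv ≈ 642 m/s

r₁ = 2440 + 245.5 = 2685.5 km = 2.6855×10⁶ m.
r₂ = 2440 + 5583 = 8023.0 km = 8.0230×10⁶ m.
Transfer ellipse a_t = (r₁ + r₂)/2 = 5.354×10⁶ m.
At r₁: circular v_c1 = √(μ/r₁) = 2864 m/s; transfer-periherm v_p = √[μ(2/r₁ − 1/a_t)] = 3506 m/s.
Δv₁ = v_p − v_c1 = 641.9 m/s.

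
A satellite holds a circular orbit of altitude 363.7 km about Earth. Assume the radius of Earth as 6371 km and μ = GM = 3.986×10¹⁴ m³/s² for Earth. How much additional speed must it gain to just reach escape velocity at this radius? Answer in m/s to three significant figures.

r = 6371 + 363.7 = 6734.7 km = 6.7347×10⁶ m.
Circular speed v_c = √(μ/r) = 7693 m/s.
Escape speed v_esc = √(2μ/r) = √2 × v_c = 10880 m/s.
Δv = v_esc − v_c = 3187 m/s.

Δv ≈ 3190 m/s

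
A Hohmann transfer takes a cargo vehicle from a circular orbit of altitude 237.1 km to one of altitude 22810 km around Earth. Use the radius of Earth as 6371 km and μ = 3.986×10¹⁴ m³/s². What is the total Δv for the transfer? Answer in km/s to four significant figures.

r₁ = 6371 + 237.1 = 6608.1 km = 6.6081×10⁶ m.
r₂ = 6371 + 22810 = 29181 km = 2.9181×10⁷ m.
Transfer ellipse a_t = (r₁ + r₂)/2 = 1.789×10⁷ m.
At r₁: circular v_c1 = √(μ/r₁) = 7767 m/s; transfer-perigee v_p = √[μ(2/r₁ − 1/a_t)] = 9918 m/s.
Δv₁ = v_p − v_c1 = 2151 m/s.
At r₂: circular v_c2 = √(μ/r₂) = 3696 m/s; transfer-apogee v_a = √[μ(2/r₂ − 1/a_t)] = 2246 m/s.
Δv₂ = v_c2 − v_a = 1450 m/s.
Total Δv = Δv₁ + Δv₂ = 3601 m/s = 3.601 km/s.

Δv_total ≈ 3.601 km/s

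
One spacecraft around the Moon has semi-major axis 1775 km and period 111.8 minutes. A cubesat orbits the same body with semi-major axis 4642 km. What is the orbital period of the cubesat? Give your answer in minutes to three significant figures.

T₂ ≈ 473 minutes

Kepler's third law: T² ∝ a³, so T₂ = T₁ (a₂/a₁)^(3/2).
a₂/a₁ = 2.615, (a₂/a₁)^(3/2) = 4.229.
T₂ = 111.8 × 4.229 = 472.8 minutes.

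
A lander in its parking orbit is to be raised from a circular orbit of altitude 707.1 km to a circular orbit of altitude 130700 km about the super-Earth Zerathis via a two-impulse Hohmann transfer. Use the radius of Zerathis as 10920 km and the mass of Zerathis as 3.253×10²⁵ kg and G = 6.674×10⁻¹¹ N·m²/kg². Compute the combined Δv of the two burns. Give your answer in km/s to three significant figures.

Δv_total ≈ 7.30 km/s

μ = GM = 6.674×10⁻¹¹ × 3.253×10²⁵ = 2.171×10¹⁵ m³/s².
r₁ = 10920 + 707.1 = 11627 km = 1.1627×10⁷ m.
r₂ = 10920 + 130700 = 141620 km = 1.4162×10⁸ m.
Transfer ellipse a_t = (r₁ + r₂)/2 = 7.662×10⁷ m.
At r₁: circular v_c1 = √(μ/r₁) = 13660 m/s; transfer-periapsis v_p = √[μ(2/r₁ − 1/a_t)] = 18580 m/s.
Δv₁ = v_p − v_c1 = 4913 m/s.
At r₂: circular v_c2 = √(μ/r₂) = 3915 m/s; transfer-apoapsis v_a = √[μ(2/r₂ − 1/a_t)] = 1525 m/s.
Δv₂ = v_c2 − v_a = 2390 m/s.
Total Δv = Δv₁ + Δv₂ = 7303 m/s = 7.303 km/s.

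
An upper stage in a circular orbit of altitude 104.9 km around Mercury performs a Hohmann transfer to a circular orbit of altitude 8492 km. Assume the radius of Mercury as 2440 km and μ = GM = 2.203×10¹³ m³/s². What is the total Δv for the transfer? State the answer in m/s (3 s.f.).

Δv_total ≈ 1350 m/s

r₁ = 2440 + 104.9 = 2544.9 km = 2.5449×10⁶ m.
r₂ = 2440 + 8492 = 10932 km = 1.0932×10⁷ m.
Transfer ellipse a_t = (r₁ + r₂)/2 = 6.738×10⁶ m.
At r₁: circular v_c1 = √(μ/r₁) = 2942 m/s; transfer-periherm v_p = √[μ(2/r₁ − 1/a_t)] = 3748 m/s.
Δv₁ = v_p − v_c1 = 805.3 m/s.
At r₂: circular v_c2 = √(μ/r₂) = 1420 m/s; transfer-apoherm v_a = √[μ(2/r₂ − 1/a_t)] = 872.4 m/s.
Δv₂ = v_c2 − v_a = 547.2 m/s.
Total Δv = Δv₁ + Δv₂ = 1352 m/s.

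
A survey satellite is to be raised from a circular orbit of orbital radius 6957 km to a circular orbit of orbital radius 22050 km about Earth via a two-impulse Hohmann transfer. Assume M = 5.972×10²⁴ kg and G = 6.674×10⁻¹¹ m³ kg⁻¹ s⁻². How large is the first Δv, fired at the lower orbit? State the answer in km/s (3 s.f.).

Δv ≈ 1.76 km/s

μ = GM = 6.674×10⁻¹¹ × 5.972×10²⁴ = 3.986×10¹⁴ m³/s².
r₁ = 6957 km = 6.957×10⁶ m.
r₂ = 22050 km = 2.205×10⁷ m.
Transfer ellipse a_t = (r₁ + r₂)/2 = 1.450×10⁷ m.
At r₁: circular v_c1 = √(μ/r₁) = 7569 m/s; transfer-perigee v_p = √[μ(2/r₁ − 1/a_t)] = 9333 m/s.
Δv₁ = v_p − v_c1 = 1764 m/s.
= 1.764 km/s.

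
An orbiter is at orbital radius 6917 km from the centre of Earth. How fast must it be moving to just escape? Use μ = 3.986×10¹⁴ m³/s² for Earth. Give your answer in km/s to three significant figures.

r = 6917 km = 6.917×10⁶ m.
Escape speed v_esc = √(2μ/r) = √(2 × 3.986×10¹⁴ / 6.917×10⁶) = √(1.153×10⁸) = 10740 m/s.
= 10.74 km/s.

v_esc ≈ 10.7 km/s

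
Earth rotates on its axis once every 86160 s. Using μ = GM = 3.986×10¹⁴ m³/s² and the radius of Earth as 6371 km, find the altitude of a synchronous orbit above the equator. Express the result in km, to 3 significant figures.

A synchronous orbit has period T, so by Kepler's third law a = (μT²/4π²)^(1/3).
μT²/4π² = 3.986×10¹⁴ × (8.616×10⁴)² / 39.48 = 7.495×10²² m³.
a = 4.216×10⁷ m = 42163 km.
Altitude h = a − R = 42163 − 6371 = 35792 km.

h_sync ≈ 35800 km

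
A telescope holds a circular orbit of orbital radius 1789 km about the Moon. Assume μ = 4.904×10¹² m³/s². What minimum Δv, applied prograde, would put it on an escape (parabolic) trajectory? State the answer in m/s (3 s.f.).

r = 1789 km = 1.789×10⁶ m.
Circular speed v_c = √(μ/r) = 1656 m/s.
Escape speed v_esc = √(2μ/r) = √2 × v_c = 2341 m/s.
Δv = v_esc − v_c = 685.8 m/s.

Δv ≈ 686 m/s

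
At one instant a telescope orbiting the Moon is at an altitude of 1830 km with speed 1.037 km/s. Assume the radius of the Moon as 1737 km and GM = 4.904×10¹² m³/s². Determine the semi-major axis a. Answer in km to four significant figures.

a ≈ 2929 km

r = 1737 + 1830 = 3567.0 km = 3.567×10⁶ m.
Specific orbital energy ε = v²/2 − μ/r = (1037)²/2 − 4.904×10¹²/3.567×10⁶ = -8.371×10⁵ J/kg.
Since ε = −μ/(2a), a = −μ/(2ε) = 2.929×10⁶ m = 2929.0 km.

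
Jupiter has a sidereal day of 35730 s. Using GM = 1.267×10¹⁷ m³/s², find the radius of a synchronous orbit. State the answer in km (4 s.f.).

A synchronous orbit has period T, so by Kepler's third law a = (μT²/4π²)^(1/3).
μT²/4π² = 1.267×10¹⁷ × (3.573×10⁴)² / 39.48 = 4.097×10²⁴ m³.
a = 1.600×10⁸ m = 1.6002×10⁵ km.

r_sync ≈ 1.600×10⁵ km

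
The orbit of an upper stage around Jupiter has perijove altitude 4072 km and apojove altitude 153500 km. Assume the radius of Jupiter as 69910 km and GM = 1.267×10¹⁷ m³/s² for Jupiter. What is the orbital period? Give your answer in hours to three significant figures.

r_p = 69910 + 4072 = 73982 km = 7.3982×10⁷ m.
r_a = 69910 + 153500 = 223410 km = 2.2341×10⁸ m.
Semi-major axis a = (r_p + r_a)/2 = (73982 + 2.2341×10⁵)/2 = 1.4870×10⁵ km = 1.487×10⁸ m.
By Kepler's third law T = 2π√(a³/μ) = 2π × 5.094×10³ = 3.201×10⁴ s.
= 8.891 hours.

T ≈ 8.89 hours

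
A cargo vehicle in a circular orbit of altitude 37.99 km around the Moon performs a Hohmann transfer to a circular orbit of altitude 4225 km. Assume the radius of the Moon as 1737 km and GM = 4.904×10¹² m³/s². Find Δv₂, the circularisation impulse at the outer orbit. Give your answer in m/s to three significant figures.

Δv ≈ 293 m/s

r₁ = 1737 + 37.99 = 1775.0 km = 1.7750×10⁶ m.
r₂ = 1737 + 4225 = 5962.0 km = 5.9620×10⁶ m.
Transfer ellipse a_t = (r₁ + r₂)/2 = 3.868×10⁶ m.
At r₁: circular v_c1 = √(μ/r₁) = 1662 m/s; transfer-perilune v_p = √[μ(2/r₁ − 1/a_t)] = 2063 m/s.
At r₂: circular v_c2 = √(μ/r₂) = 906.9 m/s; transfer-apolune v_a = √[μ(2/r₂ − 1/a_t)] = 614.3 m/s.
Δv₂ = v_c2 − v_a = 292.6 m/s.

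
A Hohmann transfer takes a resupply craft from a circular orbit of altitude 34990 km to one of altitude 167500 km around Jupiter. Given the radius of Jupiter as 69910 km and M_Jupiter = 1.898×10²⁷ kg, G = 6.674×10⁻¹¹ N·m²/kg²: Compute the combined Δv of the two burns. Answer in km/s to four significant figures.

μ = GM = 6.674×10⁻¹¹ × 1.898×10²⁷ = 1.267×10¹⁷ m³/s².
r₁ = 69910 + 34990 = 104900 km = 1.0490×10⁸ m.
r₂ = 69910 + 167500 = 237410 km = 2.3741×10⁸ m.
Transfer ellipse a_t = (r₁ + r₂)/2 = 1.712×10⁸ m.
At r₁: circular v_c1 = √(μ/r₁) = 34750 m/s; transfer-perijove v_p = √[μ(2/r₁ − 1/a_t)] = 40930 m/s.
Δv₁ = v_p − v_c1 = 6177 m/s.
At r₂: circular v_c2 = √(μ/r₂) = 23100 m/s; transfer-apojove v_a = √[μ(2/r₂ − 1/a_t)] = 18080 m/s.
Δv₂ = v_c2 − v_a = 5015 m/s.
Total Δv = Δv₁ + Δv₂ = 11190 m/s = 11.19 km/s.

Δv_total ≈ 11.19 km/s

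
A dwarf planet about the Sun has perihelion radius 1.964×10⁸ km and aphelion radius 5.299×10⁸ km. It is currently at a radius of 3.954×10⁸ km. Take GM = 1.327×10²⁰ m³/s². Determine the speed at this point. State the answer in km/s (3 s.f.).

v ≈ 17.5 km/s

Semi-major axis a = (r_p + r_a)/2 = 3.6315×10⁸ km = 3.632×10¹¹ m.
Vis-viva: v² = μ(2/r − 1/a) = 1.327×10²⁰ × (5.058×10⁻¹² − 2.754×10⁻¹²) = 3.058×10⁸ m²/s².
v = 17490 m/s = 17.49 km/s.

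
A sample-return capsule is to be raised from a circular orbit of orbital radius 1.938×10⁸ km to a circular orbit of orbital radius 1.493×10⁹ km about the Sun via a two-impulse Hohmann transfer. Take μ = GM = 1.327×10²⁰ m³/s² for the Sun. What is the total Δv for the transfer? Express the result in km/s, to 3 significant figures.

r₁ = 1.938×10⁸ km = 1.938×10¹¹ m.
r₂ = 1.493×10⁹ km = 1.493×10¹² m.
Transfer ellipse a_t = (r₁ + r₂)/2 = 8.434×10¹¹ m.
At r₁: circular v_c1 = √(μ/r₁) = 26170 m/s; transfer-perihelion v_p = √[μ(2/r₁ − 1/a_t)] = 34820 m/s.
Δv₁ = v_p − v_c1 = 8648 m/s.
At r₂: circular v_c2 = √(μ/r₂) = 9428 m/s; transfer-aphelion v_a = √[μ(2/r₂ − 1/a_t)] = 4519 m/s.
Δv₂ = v_c2 − v_a = 4908 m/s.
Total Δv = Δv₁ + Δv₂ = 13560 m/s = 13.56 km/s.

Δv_total ≈ 13.6 km/s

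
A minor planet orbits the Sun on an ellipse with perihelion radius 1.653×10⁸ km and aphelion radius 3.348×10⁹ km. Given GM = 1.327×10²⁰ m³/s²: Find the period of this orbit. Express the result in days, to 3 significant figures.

Semi-major axis a = (r_p + r_a)/2 = (1.6530×10⁸ + 3.3480×10⁹)/2 = 1.7566×10⁹ km = 1.757×10¹² m.
By Kepler's third law T = 2π√(a³/μ) = 2π × 2.021×10⁸ = 1.270×10⁹ s.
= 14700 days.

T ≈ 14700 days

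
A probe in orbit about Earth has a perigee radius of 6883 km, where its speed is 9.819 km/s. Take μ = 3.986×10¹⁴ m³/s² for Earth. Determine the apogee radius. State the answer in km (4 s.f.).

apogee radius ≈ 34190 km

r_p = 6.883×10⁶ m.
Specific energy ε = v²/2 − μ/r = -9.704×10⁶ J/kg, so a = −μ/(2ε) = 2.054×10⁷ m.
The apsides satisfy r_p + r_a = 2a, so the apogee radius is 2a − r_p = 3.419×10⁷ m = 34191 km.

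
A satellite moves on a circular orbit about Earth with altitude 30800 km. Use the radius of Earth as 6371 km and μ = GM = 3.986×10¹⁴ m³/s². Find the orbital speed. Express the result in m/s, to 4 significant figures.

v ≈ 3275 m/s

r = 6371 + 30800 = 37171 km = 3.7171×10⁷ m.
For a circular orbit v = √(μ/r) = √(3.986×10¹⁴ / 3.717×10⁷) = √(1.072×10⁷) = 3275 m/s.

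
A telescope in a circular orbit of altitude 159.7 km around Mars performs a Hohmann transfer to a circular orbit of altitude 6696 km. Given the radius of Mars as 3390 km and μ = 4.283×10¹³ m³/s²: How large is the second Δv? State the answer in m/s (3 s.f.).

r₁ = 3390 + 159.7 = 3549.7 km = 3.5497×10⁶ m.
r₂ = 3390 + 6696 = 10086 km = 1.0086×10⁷ m.
Transfer ellipse a_t = (r₁ + r₂)/2 = 6.818×10⁶ m.
At r₁: circular v_c1 = √(μ/r₁) = 3474 m/s; transfer-periapsis v_p = √[μ(2/r₁ − 1/a_t)] = 4225 m/s.
At r₂: circular v_c2 = √(μ/r₂) = 2061 m/s; transfer-apoapsis v_a = √[μ(2/r₂ − 1/a_t)] = 1487 m/s.
Δv₂ = v_c2 − v_a = 573.8 m/s.

Δv ≈ 574 m/s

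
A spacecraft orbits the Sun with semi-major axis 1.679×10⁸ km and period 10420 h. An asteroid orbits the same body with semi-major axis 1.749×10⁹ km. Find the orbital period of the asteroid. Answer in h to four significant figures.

T₂ ≈ 3.503×10⁵ h

Kepler's third law: T² ∝ a³, so T₂ = T₁ (a₂/a₁)^(3/2).
a₂/a₁ = 10.42, (a₂/a₁)^(3/2) = 33.62.
T₂ = 10420 × 33.62 = 3.503×10⁵ h.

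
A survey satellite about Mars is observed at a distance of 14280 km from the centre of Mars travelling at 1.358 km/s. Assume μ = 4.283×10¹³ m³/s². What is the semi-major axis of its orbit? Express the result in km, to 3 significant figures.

r = 1.428×10⁷ m.
Specific orbital energy ε = v²/2 − μ/r = (1358)²/2 − 4.283×10¹³/1.428×10⁷ = -2.077×10⁶ J/kg.
Since ε = −μ/(2a), a = −μ/(2ε) = 1.031×10⁷ m = 10309 km.

a ≈ 10300 km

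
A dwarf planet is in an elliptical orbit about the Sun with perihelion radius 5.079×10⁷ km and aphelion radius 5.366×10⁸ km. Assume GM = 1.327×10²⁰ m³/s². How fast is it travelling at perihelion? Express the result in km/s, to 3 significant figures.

v ≈ 69.1 km/s

Semi-major axis a = (r_p + r_a)/2 = 2.9370×10⁸ km = 2.937×10¹¹ m.
Vis-viva: v² = μ(2/r − 1/a) = 1.327×10²⁰ × (3.938×10⁻¹¹ − 3.405×10⁻¹²) = 4.774×10⁹ m²/s².
v = 69090 m/s = 69.09 km/s.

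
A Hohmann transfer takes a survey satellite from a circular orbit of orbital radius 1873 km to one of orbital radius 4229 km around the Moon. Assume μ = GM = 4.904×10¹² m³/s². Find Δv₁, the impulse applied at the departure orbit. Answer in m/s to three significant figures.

Δv ≈ 287 m/s

r₁ = 1873 km = 1.873×10⁶ m.
r₂ = 4229 km = 4.229×10⁶ m.
Transfer ellipse a_t = (r₁ + r₂)/2 = 3.051×10⁶ m.
At r₁: circular v_c1 = √(μ/r₁) = 1618 m/s; transfer-perilune v_p = √[μ(2/r₁ − 1/a_t)] = 1905 m/s.
Δv₁ = v_p − v_c1 = 286.9 m/s.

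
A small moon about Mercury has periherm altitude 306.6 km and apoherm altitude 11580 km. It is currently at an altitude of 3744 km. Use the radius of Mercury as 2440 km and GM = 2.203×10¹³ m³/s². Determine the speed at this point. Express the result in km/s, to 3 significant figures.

v ≈ 2.12 km/s

r_p = 2440 + 306.6 = 2746.6 km = 2.7466×10⁶ m.
r_a = 2440 + 11580 = 14020 km = 1.4020×10⁷ m.
r = 2440 + 3744 = 6184.0 km = 6.184×10⁶ m.
Semi-major axis a = (r_p + r_a)/2 = 8383.3 km = 8.383×10⁶ m.
Vis-viva: v² = μ(2/r − 1/a) = 2.203×10¹³ × (3.234×10⁻⁷ − 1.193×10⁻⁷) = 4.497×10⁶ m²/s².
v = 2121 m/s = 2.121 km/s.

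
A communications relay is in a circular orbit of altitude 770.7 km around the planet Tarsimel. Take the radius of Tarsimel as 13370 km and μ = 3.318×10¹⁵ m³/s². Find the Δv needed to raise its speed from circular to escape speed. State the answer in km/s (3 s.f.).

r = 13370 + 770.7 = 14141 km = 1.4141×10⁷ m.
Circular speed v_c = √(μ/r) = 15320 m/s.
Escape speed v_esc = √(2μ/r) = √2 × v_c = 21660 m/s.
Δv = v_esc − v_c = 6345 m/s = 6.345 km/s.

Δv ≈ 6.34 km/s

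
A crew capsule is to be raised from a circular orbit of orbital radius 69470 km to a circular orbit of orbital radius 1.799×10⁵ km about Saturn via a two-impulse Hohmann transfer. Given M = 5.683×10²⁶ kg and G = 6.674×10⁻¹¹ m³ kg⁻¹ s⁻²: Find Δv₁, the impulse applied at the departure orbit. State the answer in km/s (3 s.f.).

μ = GM = 6.674×10⁻¹¹ × 5.683×10²⁶ = 3.793×10¹⁶ m³/s².
r₁ = 69470 km = 6.947×10⁷ m.
r₂ = 1.799×10⁵ km = 1.799×10⁸ m.
Transfer ellipse a_t = (r₁ + r₂)/2 = 1.247×10⁸ m.
At r₁: circular v_c1 = √(μ/r₁) = 23370 m/s; transfer-perikrone v_p = √[μ(2/r₁ − 1/a_t)] = 28070 m/s.
Δv₁ = v_p − v_c1 = 4701 m/s.
= 4.701 km/s.

Δv ≈ 4.70 km/s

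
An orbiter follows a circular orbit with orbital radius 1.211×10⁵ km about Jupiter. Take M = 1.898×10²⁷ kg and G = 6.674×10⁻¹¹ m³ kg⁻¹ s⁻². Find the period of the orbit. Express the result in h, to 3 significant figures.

T ≈ 6.54 h

μ = GM = 6.674×10⁻¹¹ × 1.898×10²⁷ = 1.267×10¹⁷ m³/s².
r = 1.211×10⁵ km = 1.211×10⁸ m.
Kepler's third law: T = 2π√(r³/μ) = 2π√((1.211×10⁸)³ / 1.267×10¹⁷).
r³/μ = 1.402×10⁷ s², so T = 2π × 3.744×10³ = 2.353×10⁴ s.
Converting: 2.353×10⁴ s ÷ 3600 = 6.535 h.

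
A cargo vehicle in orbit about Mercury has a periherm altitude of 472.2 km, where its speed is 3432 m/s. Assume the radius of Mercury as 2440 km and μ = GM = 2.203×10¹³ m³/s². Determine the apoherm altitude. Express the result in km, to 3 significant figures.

r_p = 2440 + 472.2 = 2912.2 km = 2.912×10⁶ m.
Specific energy ε = v²/2 − μ/r = -1.675×10⁶ J/kg, so a = −μ/(2ε) = 6.574×10⁶ m.
The apsides satisfy r_p + r_a = 2a, so the apoherm radius is 2a − r_p = 1.024×10⁷ m = 10237 km.
Apoherm altitude = 10237 − 2440 = 7796.8 km.

apoherm altitude ≈ 7800 km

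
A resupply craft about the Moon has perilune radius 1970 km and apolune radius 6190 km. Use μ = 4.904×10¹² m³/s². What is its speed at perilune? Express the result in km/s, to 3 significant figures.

Semi-major axis a = (r_p + r_a)/2 = 4080.0 km = 4.080×10⁶ m.
Vis-viva: v² = μ(2/r − 1/a) = 4.904×10¹² × (1.015×10⁻⁶ − 2.451×10⁻⁷) = 3.777×10⁶ m²/s².
v = 1943 m/s = 1.943 km/s.

v ≈ 1.94 km/s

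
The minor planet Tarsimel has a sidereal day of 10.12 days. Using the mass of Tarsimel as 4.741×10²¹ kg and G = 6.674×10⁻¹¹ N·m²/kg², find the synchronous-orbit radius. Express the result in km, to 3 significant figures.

r_sync ≈ 18300 km

μ = GM = 6.674×10⁻¹¹ × 4.741×10²¹ = 3.164×10¹¹ m³/s².
T = 10.12 days = 8.744×10⁵ s.
A synchronous orbit has period T, so by Kepler's third law a = (μT²/4π²)^(1/3).
μT²/4π² = 3.164×10¹¹ × (8.744×10⁵)² / 39.48 = 6.128×10²¹ m³.
a = 1.830×10⁷ m = 18299 km.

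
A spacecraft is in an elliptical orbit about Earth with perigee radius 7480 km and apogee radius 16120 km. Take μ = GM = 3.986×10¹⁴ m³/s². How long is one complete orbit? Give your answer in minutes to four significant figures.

Semi-major axis a = (r_p + r_a)/2 = (7480.0 + 16120)/2 = 11800 km = 1.180×10⁷ m.
By Kepler's third law T = 2π√(a³/μ) = 2π × 2.030×10³ = 1.276×10⁴ s.
= 212.6 minutes.

T ≈ 212.6 minutes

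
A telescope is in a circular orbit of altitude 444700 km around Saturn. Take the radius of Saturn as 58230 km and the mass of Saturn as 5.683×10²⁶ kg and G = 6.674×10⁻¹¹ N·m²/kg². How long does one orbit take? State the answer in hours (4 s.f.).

T ≈ 101.1 hours

μ = GM = 6.674×10⁻¹¹ × 5.683×10²⁶ = 3.793×10¹⁶ m³/s².
r = 58230 + 444700 = 502930 km = 5.0293×10⁸ m.
Kepler's third law: T = 2π√(r³/μ) = 2π√((5.029×10⁸)³ / 3.793×10¹⁶).
r³/μ = 3.354×10⁹ s², so T = 2π × 5.791×10⁴ = 3.639×10⁵ s.
Converting: 3.639×10⁵ s ÷ 3600 = 101.1 hours.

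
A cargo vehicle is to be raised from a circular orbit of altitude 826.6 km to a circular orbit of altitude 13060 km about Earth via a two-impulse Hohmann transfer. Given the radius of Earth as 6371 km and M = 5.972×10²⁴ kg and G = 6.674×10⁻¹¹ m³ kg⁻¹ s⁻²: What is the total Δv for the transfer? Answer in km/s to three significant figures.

Δv_total ≈ 2.75 km/s

μ = GM = 6.674×10⁻¹¹ × 5.972×10²⁴ = 3.986×10¹⁴ m³/s².
r₁ = 6371 + 826.6 = 7197.6 km = 7.1976×10⁶ m.
r₂ = 6371 + 13060 = 19431 km = 1.9431×10⁷ m.
Transfer ellipse a_t = (r₁ + r₂)/2 = 1.331×10⁷ m.
At r₁: circular v_c1 = √(μ/r₁) = 7441 m/s; transfer-perigee v_p = √[μ(2/r₁ − 1/a_t)] = 8990 m/s.
Δv₁ = v_p − v_c1 = 1548 m/s.
At r₂: circular v_c2 = √(μ/r₂) = 4529 m/s; transfer-apogee v_a = √[μ(2/r₂ − 1/a_t)] = 3330 m/s.
Δv₂ = v_c2 − v_a = 1199 m/s.
Total Δv = Δv₁ + Δv₂ = 2747 m/s = 2.747 km/s.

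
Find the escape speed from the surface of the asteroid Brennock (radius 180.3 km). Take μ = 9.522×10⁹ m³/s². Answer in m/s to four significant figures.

r = R = 1.803×10⁵ m.
Escape speed v_esc = √(2μ/r) = √(2 × 9.522×10⁹ / 1.803×10⁵) = √(1.056×10⁵) = 325.0 m/s.

v_esc ≈ 325.0 m/s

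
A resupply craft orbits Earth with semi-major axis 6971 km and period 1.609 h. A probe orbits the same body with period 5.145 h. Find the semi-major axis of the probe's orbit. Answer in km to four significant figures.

Kepler's third law: a³ ∝ T², so a₂ = a₁ (T₂/T₁)^(2/3).
T₂/T₁ = 3.198, (T₂/T₁)^(2/3) = 2.170.
a₂ = 6971 × 2.170 = 15130 km.

a₂ ≈ 15130 km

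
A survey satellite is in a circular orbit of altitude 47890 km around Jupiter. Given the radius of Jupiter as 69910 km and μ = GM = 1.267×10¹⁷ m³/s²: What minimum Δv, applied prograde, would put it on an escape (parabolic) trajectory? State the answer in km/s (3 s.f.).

Δv ≈ 13.6 km/s

r = 69910 + 47890 = 117800 km = 1.1780×10⁸ m.
Circular speed v_c = √(μ/r) = 32800 m/s.
Escape speed v_esc = √(2μ/r) = √2 × v_c = 46380 m/s.
Δv = v_esc − v_c = 13580 m/s = 13.58 km/s.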